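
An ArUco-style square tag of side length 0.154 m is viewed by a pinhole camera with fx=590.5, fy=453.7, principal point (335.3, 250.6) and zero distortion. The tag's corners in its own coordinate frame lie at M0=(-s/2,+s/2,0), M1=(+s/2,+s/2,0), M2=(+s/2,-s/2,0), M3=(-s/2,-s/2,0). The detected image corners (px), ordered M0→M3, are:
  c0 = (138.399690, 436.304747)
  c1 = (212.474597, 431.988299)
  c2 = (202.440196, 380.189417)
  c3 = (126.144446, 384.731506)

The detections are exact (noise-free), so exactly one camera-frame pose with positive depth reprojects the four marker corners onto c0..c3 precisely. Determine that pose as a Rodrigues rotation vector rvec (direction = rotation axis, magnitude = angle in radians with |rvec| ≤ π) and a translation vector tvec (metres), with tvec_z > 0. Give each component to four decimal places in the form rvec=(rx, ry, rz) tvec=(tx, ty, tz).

Intrinsics K: fx=590.5, fy=453.7, cx=335.3, cy=250.6
Marker side s = 0.154 m; corners in marker frame (Z=0):
  M0 = (-0.0770, +0.0770, 0)
  M1 = (+0.0770, +0.0770, 0)
  M2 = (+0.0770, -0.0770, 0)
  M3 = (-0.0770, -0.0770, 0)
Detected image corners:
  c0 = (138.399690, 436.304747) px
  c1 = (212.474597, 431.988299) px
  c2 = (202.440196, 380.189417) px
  c3 = (126.144446, 384.731506) px
Planar DLT: solve 8×8 A·h = b for H (H[2,2]=1):
  H  [+486.11106 +105.25287 +169.91373]
  H  [-33.55290 +414.65036 +408.69065]
  H  [-0.01176 +0.19355 +1.00000]
B = K⁻¹H; ‖b₁‖=0.832718, ‖b₂‖=0.832718; λ = 2/(‖b₁‖+‖b₂‖) = 1.200887, sign → tz>0 ⇒ λ=+1.200887
r₁ = λ·B[:,0] = (+0.99661,-0.08101,-0.01412); r₂ = λ·B[:,1] = (+0.08207,+0.96914,+0.23243)
r₃ = r₁×r₂ = (-0.00514,-0.23280,+0.97251); SVD([r₁ r₂ r₃]) → R = UVᵀ:
  R  [+0.99661 +0.08207 -0.00514]
  R  [-0.08101 +0.96914 -0.23280]
  R  [-0.01412 +0.23243 +0.97251]
t = (-0.33634, +0.41845, +1.20089) m
tr R = 2.938267; θ = arccos((tr R − 1)/2) = 0.249104 rad = 14.273°
axis k = ((R−Rᵀ)₃₂, (R−Rᵀ)₁₃, (R−Rᵀ)₂₁) / (2 sinθ) = (+0.943546, +0.018221, -0.330740)
rvec = θ·k = (+0.235041, +0.004539, -0.082389)

rvec=(0.2350, 0.0045, -0.0824) tvec=(-0.3363, 0.4184, 1.2009)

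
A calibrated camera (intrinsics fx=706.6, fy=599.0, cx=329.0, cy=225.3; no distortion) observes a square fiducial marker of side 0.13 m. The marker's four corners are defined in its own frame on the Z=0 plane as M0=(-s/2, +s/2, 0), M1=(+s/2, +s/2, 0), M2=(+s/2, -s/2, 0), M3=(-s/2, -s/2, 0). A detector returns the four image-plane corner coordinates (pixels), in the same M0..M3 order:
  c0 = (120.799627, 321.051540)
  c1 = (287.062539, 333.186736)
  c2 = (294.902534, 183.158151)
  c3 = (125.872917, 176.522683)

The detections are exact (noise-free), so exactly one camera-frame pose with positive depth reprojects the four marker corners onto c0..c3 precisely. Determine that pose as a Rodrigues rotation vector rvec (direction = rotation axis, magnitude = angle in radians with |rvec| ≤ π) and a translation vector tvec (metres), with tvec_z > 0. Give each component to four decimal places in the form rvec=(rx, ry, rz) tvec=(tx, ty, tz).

rvec=(0.0570, 0.1572, 0.0520) tvec=(-0.0919, 0.0251, 0.5258)

Intrinsics K: fx=706.6, fy=599.0, cx=329.0, cy=225.3
Marker side s = 0.13 m; corners in marker frame (Z=0):
  M0 = (-0.0650, +0.0650, 0)
  M1 = (+0.0650, +0.0650, 0)
  M2 = (+0.0650, -0.0650, 0)
  M3 = (-0.0650, -0.0650, 0)
Detected image corners:
  c0 = (120.799627, 321.051540) px
  c1 = (287.062539, 333.186736) px
  c2 = (294.902534, 183.158151) px
  c3 = (125.872917, 176.522683) px
Planar DLT: solve 8×8 A·h = b for H (H[2,2]=1):
  H  [+1228.47437 -25.51481 +205.52993]
  H  [-2.32520 +1161.81075 +253.94325]
  H  [-0.29462 +0.11560 +1.00000]
B = K⁻¹H; ‖b₁‖=1.901752, ‖b₂‖=1.901752; λ = 2/(‖b₁‖+‖b₂‖) = 0.525831, sign → tz>0 ⇒ λ=+0.525831
r₁ = λ·B[:,0] = (+0.98633,+0.05623,-0.15492); r₂ = λ·B[:,1] = (-0.04729,+0.99703,+0.06079)
r₃ = r₁×r₂ = (+0.15788,-0.05263,+0.98606); SVD([r₁ r₂ r₃]) → R = UVᵀ:
  R  [+0.98633 -0.04729 +0.15788]
  R  [+0.05623 +0.99703 -0.05263]
  R  [-0.15492 +0.06079 +0.98606]
t = (-0.09188, +0.02514, +0.52583) m
tr R = 2.969411; θ = arccos((tr R − 1)/2) = 0.175120 rad = 10.034°
axis k = ((R−Rᵀ)₃₂, (R−Rᵀ)₁₃, (R−Rᵀ)₂₁) / (2 sinθ) = (+0.325486, +0.897665, +0.297079)
rvec = θ·k = (+0.056999, +0.157199, +0.052024)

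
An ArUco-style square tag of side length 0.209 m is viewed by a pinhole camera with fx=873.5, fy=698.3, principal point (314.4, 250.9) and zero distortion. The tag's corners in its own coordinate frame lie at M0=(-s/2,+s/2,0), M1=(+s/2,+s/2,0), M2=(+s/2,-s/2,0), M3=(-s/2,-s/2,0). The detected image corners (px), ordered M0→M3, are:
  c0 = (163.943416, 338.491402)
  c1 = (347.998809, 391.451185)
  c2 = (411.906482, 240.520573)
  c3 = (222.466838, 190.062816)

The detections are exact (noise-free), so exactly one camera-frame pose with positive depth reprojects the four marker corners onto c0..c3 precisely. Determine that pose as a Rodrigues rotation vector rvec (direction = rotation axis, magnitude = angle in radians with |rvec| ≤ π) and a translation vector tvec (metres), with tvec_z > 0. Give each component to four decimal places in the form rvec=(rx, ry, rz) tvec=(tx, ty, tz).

rvec=(0.0746, 0.1195, 0.3214) tvec=(-0.0307, 0.0522, 0.9176)

Intrinsics K: fx=873.5, fy=698.3, cx=314.4, cy=250.9
Marker side s = 0.209 m; corners in marker frame (Z=0):
  M0 = (-0.1045, +0.1045, 0)
  M1 = (+0.1045, +0.1045, 0)
  M2 = (+0.1045, -0.1045, 0)
  M3 = (-0.1045, -0.1045, 0)
Detected image corners:
  c0 = (163.943416, 338.491402) px
  c1 = (347.998809, 391.451185) px
  c2 = (411.906482, 240.520573) px
  c3 = (222.466838, 190.062816) px
Planar DLT: solve 8×8 A·h = b for H (H[2,2]=1):
  H  [+860.53641 -263.97981 +285.13912]
  H  [+214.20856 +745.21839 +290.60668]
  H  [-0.11465 +0.10037 +1.00000]
B = K⁻¹H; ‖b₁‖=1.089847, ‖b₂‖=1.089847; λ = 2/(‖b₁‖+‖b₂‖) = 0.917560, sign → tz>0 ⇒ λ=+0.917560
r₁ = λ·B[:,0] = (+0.94181,+0.31927,-0.10520); r₂ = λ·B[:,1] = (-0.31044,+0.94612,+0.09209)
r₃ = r₁×r₂ = (+0.12894,-0.05408,+0.99018); SVD([r₁ r₂ r₃]) → R = UVᵀ:
  R  [+0.94181 -0.31044 +0.12894]
  R  [+0.31927 +0.94612 -0.05408]
  R  [-0.10520 +0.09209 +0.99018]
t = (-0.03074, +0.05217, +0.91756) m
tr R = 2.878106; θ = arccos((tr R − 1)/2) = 0.350932 rad = 20.107°
axis k = ((R−Rᵀ)₃₂, (R−Rᵀ)₁₃, (R−Rᵀ)₂₁) / (2 sinθ) = (+0.212594, +0.340540, +0.915880)
rvec = θ·k = (+0.074606, +0.119506, +0.321411)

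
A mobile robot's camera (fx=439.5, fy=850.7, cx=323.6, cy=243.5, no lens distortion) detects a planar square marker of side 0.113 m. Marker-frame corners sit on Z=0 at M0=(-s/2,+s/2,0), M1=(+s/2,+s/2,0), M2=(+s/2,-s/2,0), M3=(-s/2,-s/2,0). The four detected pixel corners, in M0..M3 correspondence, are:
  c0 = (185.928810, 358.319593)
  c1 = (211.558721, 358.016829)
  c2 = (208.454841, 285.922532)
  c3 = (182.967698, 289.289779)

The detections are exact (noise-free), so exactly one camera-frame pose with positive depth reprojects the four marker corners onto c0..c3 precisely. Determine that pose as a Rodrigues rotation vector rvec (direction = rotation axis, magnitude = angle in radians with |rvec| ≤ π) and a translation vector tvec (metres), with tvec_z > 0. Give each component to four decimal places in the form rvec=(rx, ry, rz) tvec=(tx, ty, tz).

rvec=(0.0182, 0.5495, -0.0838) tvec=(-0.3916, 0.1268, 1.3588)

Intrinsics K: fx=439.5, fy=850.7, cx=323.6, cy=243.5
Marker side s = 0.113 m; corners in marker frame (Z=0):
  M0 = (-0.0565, +0.0565, 0)
  M1 = (+0.0565, +0.0565, 0)
  M2 = (+0.0565, -0.0565, 0)
  M3 = (-0.0565, -0.0565, 0)
Detected image corners:
  c0 = (185.928810, 358.319593) px
  c1 = (211.558721, 358.016829) px
  c2 = (208.454841, 285.922532) px
  c3 = (182.967698, 289.289779) px
Planar DLT: solve 8×8 A·h = b for H (H[2,2]=1):
  H  [+150.36090 +26.06903 +196.94962]
  H  [-140.37016 +622.91488 +322.89950]
  H  [-0.38443 -0.00382 +1.00000]
B = K⁻¹H; ‖b₁‖=0.735969, ‖b₂‖=0.735969; λ = 2/(‖b₁‖+‖b₂‖) = 1.358754, sign → tz>0 ⇒ λ=+1.358754
r₁ = λ·B[:,0] = (+0.84945,-0.07469,-0.52235); r₂ = λ·B[:,1] = (+0.08442,+0.99642,-0.00519)
r₃ = r₁×r₂ = (+0.52086,-0.03969,+0.85272); SVD([r₁ r₂ r₃]) → R = UVᵀ:
  R  [+0.84945 +0.08442 +0.52086]
  R  [-0.07469 +0.99642 -0.03969]
  R  [-0.52235 -0.00519 +0.85272]
t = (-0.39155, +0.12682, +1.35875) m
tr R = 2.698588; θ = arccos((tr R − 1)/2) = 0.556150 rad = 31.865°
axis k = ((R−Rᵀ)₃₂, (R−Rᵀ)₁₃, (R−Rᵀ)₂₁) / (2 sinθ) = (+0.032670, +0.988041, -0.150690)
rvec = θ·k = (+0.018170, +0.549499, -0.083806)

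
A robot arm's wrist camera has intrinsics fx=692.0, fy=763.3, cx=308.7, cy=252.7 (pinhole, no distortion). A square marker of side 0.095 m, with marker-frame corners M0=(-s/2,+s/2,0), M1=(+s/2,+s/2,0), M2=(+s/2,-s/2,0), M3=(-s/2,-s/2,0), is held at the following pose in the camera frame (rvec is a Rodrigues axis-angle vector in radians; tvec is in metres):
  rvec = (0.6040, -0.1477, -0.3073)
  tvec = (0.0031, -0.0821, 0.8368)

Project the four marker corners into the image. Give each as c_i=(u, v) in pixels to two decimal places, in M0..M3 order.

c0=(284.35, 226.50) c1=(356.11, 199.35) c2=(339.85, 126.09) c3=(263.11, 154.69)

Intrinsics K: fx=692.0, fy=763.3, cx=308.7, cy=252.7
Marker side s = 0.095 m; corners in marker frame (Z=0):
  M0 = (-0.0475, +0.0475, 0)
  M1 = (+0.0475, +0.0475, 0)
  M2 = (+0.0475, -0.0475, 0)
  M3 = (-0.0475, -0.0475, 0)
rvec = (0.6040, -0.1477, -0.3073), |rvec| = θ = 0.69359 rad = 39.740°
Rodrigues: sinθ=0.63930, 1−cosθ=0.23104; R = I + sinθ·[k]× + (1−cosθ)·[k]×²:
    [+0.94417 +0.24040 -0.22528]
    [-0.32609 +0.77943 -0.53493]
    [+0.04700 +0.57852 +0.81431]
t = (0.0031, -0.0821, 0.8368) m
M0: Pc = R·M0+t = (-0.03033, -0.02959, +0.86205); u = 692.0·(-0.03033)/0.86205 + 308.7 = 284.3538, v = 763.3·(-0.02959)/0.86205 + 252.7 = 226.5018
M1: Pc = R·M1+t = (+0.05937, -0.06057, +0.86651); u = 692.0·(+0.05937)/0.86651 + 308.7 = 356.1108, v = 763.3·(-0.06057)/0.86651 + 252.7 = 199.3479
M2: Pc = R·M2+t = (+0.03653, -0.13461, +0.81155); u = 692.0·(+0.03653)/0.81155 + 308.7 = 339.8477, v = 763.3·(-0.13461)/0.81155 + 252.7 = 126.0911
M3: Pc = R·M3+t = (-0.05317, -0.10363, +0.80709); u = 692.0·(-0.05317)/0.80709 + 308.7 = 263.1143, v = 763.3·(-0.10363)/0.80709 + 252.7 = 154.6888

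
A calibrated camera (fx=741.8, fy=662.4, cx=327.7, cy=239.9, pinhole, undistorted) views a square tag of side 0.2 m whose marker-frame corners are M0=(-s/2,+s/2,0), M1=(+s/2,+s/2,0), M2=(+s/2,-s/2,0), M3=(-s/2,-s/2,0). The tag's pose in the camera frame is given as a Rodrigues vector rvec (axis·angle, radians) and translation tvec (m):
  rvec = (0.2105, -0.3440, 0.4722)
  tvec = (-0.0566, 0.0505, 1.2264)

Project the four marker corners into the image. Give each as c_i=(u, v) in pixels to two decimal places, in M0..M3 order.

c0=(211.71, 293.29) c1=(315.56, 332.51) c2=(371.93, 242.11) c3=(269.54, 196.42)

Intrinsics K: fx=741.8, fy=662.4, cx=327.7, cy=239.9
Marker side s = 0.2 m; corners in marker frame (Z=0):
  M0 = (-0.1000, +0.1000, 0)
  M1 = (+0.1000, +0.1000, 0)
  M2 = (+0.1000, -0.1000, 0)
  M3 = (-0.1000, -0.1000, 0)
rvec = (0.2105, -0.3440, 0.4722), |rvec| = θ = 0.62098 rad = 35.580°
Rodrigues: sinθ=0.58183, 1−cosθ=0.18669; R = I + sinθ·[k]× + (1−cosθ)·[k]×²:
    [+0.83476 -0.47749 -0.27419]
    [+0.40737 +0.87060 -0.27587]
    [+0.37044 +0.11859 +0.92126]
t = (-0.0566, 0.0505, 1.2264) m
M0: Pc = R·M0+t = (-0.18782, +0.09682, +1.20122); u = 741.8·(-0.18782)/1.20122 + 327.7 = 211.7104, v = 662.4·(+0.09682)/1.20122 + 239.9 = 293.2919
M1: Pc = R·M1+t = (-0.02087, +0.17830, +1.27530); u = 741.8·(-0.02087)/1.27530 + 327.7 = 315.5589, v = 662.4·(+0.17830)/1.27530 + 239.9 = 332.5087
M2: Pc = R·M2+t = (+0.07462, +0.00418, +1.25158); u = 741.8·(+0.07462)/1.25158 + 327.7 = 371.9293, v = 662.4·(+0.00418)/1.25158 + 239.9 = 242.1110
M3: Pc = R·M3+t = (-0.09233, -0.07730, +1.17750); u = 741.8·(-0.09233)/1.17750 + 327.7 = 269.5358, v = 662.4·(-0.07730)/1.17750 + 239.9 = 196.4165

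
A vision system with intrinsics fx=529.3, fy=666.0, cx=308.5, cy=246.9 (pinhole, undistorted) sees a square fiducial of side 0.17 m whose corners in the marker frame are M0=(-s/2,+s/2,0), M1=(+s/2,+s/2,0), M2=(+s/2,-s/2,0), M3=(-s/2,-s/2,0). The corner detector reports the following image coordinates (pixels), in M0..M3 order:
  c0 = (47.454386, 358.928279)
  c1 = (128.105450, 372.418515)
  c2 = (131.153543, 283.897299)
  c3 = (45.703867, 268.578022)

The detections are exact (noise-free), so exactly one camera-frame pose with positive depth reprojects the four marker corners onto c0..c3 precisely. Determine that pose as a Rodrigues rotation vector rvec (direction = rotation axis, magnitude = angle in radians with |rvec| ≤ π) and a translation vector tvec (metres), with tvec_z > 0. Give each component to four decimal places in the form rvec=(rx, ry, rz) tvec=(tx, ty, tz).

rvec=(0.3901, -0.0425, 0.1609) tvec=(-0.4585, 0.1248, 1.1021)

Intrinsics K: fx=529.3, fy=666.0, cx=308.5, cy=246.9
Marker side s = 0.17 m; corners in marker frame (Z=0):
  M0 = (-0.0850, +0.0850, 0)
  M1 = (+0.0850, +0.0850, 0)
  M2 = (+0.0850, -0.0850, 0)
  M3 = (-0.0850, -0.0850, 0)
Detected image corners:
  c0 = (47.454386, 358.928279) px
  c1 = (128.105450, 372.418515) px
  c2 = (131.153543, 283.897299) px
  c3 = (45.703867, 268.578022) px
Planar DLT: solve 8×8 A·h = b for H (H[2,2]=1):
  H  [+493.89188 +26.09498 +88.32603]
  H  [+105.59281 +635.31304 +322.28945]
  H  [+0.06548 +0.34039 +1.00000]
B = K⁻¹H; ‖b₁‖=0.907325, ‖b₂‖=0.907325; λ = 2/(‖b₁‖+‖b₂‖) = 1.102141, sign → tz>0 ⇒ λ=+1.102141
r₁ = λ·B[:,0] = (+0.98635,+0.14799,+0.07216); r₂ = λ·B[:,1] = (-0.16432,+0.91228,+0.37516)
r₃ = r₁×r₂ = (-0.01031,-0.38190,+0.92415); SVD([r₁ r₂ r₃]) → R = UVᵀ:
  R  [+0.98635 -0.16432 -0.01031]
  R  [+0.14799 +0.91228 -0.38190]
  R  [+0.07216 +0.37516 +0.92415]
t = (-0.45846, +0.12476, +1.10214) m
tr R = 2.822779; θ = arccos((tr R − 1)/2) = 0.424148 rad = 24.302°
axis k = ((R−Rᵀ)₃₂, (R−Rᵀ)₁₃, (R−Rᵀ)₂₁) / (2 sinθ) = (+0.919774, -0.100203, +0.379440)
rvec = θ·k = (+0.390121, -0.042501, +0.160939)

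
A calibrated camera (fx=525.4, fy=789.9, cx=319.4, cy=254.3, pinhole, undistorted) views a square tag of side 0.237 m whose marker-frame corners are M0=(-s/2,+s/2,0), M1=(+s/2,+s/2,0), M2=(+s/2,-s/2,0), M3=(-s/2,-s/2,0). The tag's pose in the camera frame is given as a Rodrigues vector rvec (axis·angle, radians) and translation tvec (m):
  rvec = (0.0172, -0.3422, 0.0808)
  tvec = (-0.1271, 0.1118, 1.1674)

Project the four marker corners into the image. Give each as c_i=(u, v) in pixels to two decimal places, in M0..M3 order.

Intrinsics K: fx=525.4, fy=789.9, cx=319.4, cy=254.3
Marker side s = 0.237 m; corners in marker frame (Z=0):
  M0 = (-0.1185, +0.1185, 0)
  M1 = (+0.1185, +0.1185, 0)
  M2 = (+0.1185, -0.1185, 0)
  M3 = (-0.1185, -0.1185, 0)
rvec = (0.0172, -0.3422, 0.0808), |rvec| = θ = 0.35203 rad = 20.170°
Rodrigues: sinθ=0.34480, 1−cosθ=0.06133; R = I + sinθ·[k]× + (1−cosθ)·[k]×²:
    [+0.93882 -0.08205 -0.33449]
    [+0.07623 +0.99662 -0.03053]
    [+0.33586 +0.00316 +0.94191]
t = (-0.1271, 0.1118, 1.1674) m
M0: Pc = R·M0+t = (-0.24807, +0.22087, +1.12798); u = 525.4·(-0.24807)/1.12798 + 319.4 = 203.8497, v = 789.9·(+0.22087)/1.12798 + 254.3 = 408.9688
M1: Pc = R·M1+t = (-0.02557, +0.23893, +1.20757); u = 525.4·(-0.02557)/1.20757 + 319.4 = 308.2735, v = 789.9·(+0.23893)/1.20757 + 254.3 = 410.5910
M2: Pc = R·M2+t = (-0.00613, +0.00273, +1.20682); u = 525.4·(-0.00613)/1.20682 + 319.4 = 316.7329, v = 789.9·(+0.00273)/1.20682 + 254.3 = 256.0890
M3: Pc = R·M3+t = (-0.22863, -0.01533, +1.12723); u = 525.4·(-0.22863)/1.12723 + 319.4 = 212.8369, v = 789.9·(-0.01533)/1.12723 + 254.3 = 243.5555

c0=(203.85, 408.97) c1=(308.27, 410.59) c2=(316.73, 256.09) c3=(212.84, 243.56)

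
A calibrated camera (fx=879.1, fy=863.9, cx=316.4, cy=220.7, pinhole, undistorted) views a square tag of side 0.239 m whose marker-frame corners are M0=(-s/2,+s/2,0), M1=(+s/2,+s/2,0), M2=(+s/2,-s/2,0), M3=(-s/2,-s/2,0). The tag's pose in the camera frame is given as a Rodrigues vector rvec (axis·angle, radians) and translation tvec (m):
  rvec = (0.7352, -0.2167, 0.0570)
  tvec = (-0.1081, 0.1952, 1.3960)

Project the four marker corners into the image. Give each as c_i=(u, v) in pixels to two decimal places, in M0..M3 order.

c0=(170.81, 391.62) c1=(312.49, 382.41) c2=(331.96, 287.42) c3=(173.77, 293.96)

Intrinsics K: fx=879.1, fy=863.9, cx=316.4, cy=220.7
Marker side s = 0.239 m; corners in marker frame (Z=0):
  M0 = (-0.1195, +0.1195, 0)
  M1 = (+0.1195, +0.1195, 0)
  M2 = (+0.1195, -0.1195, 0)
  M3 = (-0.1195, -0.1195, 0)
rvec = (0.7352, -0.2167, 0.0570), |rvec| = θ = 0.76859 rad = 44.037°
Rodrigues: sinθ=0.69512, 1−cosθ=0.28111; R = I + sinθ·[k]× + (1−cosθ)·[k]×²:
    [+0.97611 -0.12737 -0.17604]
    [-0.02426 +0.74124 -0.67080]
    [+0.21593 +0.65905 +0.72044]
t = (-0.1081, 0.1952, 1.3960) m
M0: Pc = R·M0+t = (-0.23997, +0.28668, +1.44895); u = 879.1·(-0.23997)/1.44895 + 316.4 = 170.8098, v = 863.9·(+0.28668)/1.44895 + 220.7 = 391.6239
M1: Pc = R·M1+t = (-0.00668, +0.28088, +1.50056); u = 879.1·(-0.00668)/1.50056 + 316.4 = 312.4893, v = 863.9·(+0.28088)/1.50056 + 220.7 = 382.4071
M2: Pc = R·M2+t = (+0.02377, +0.10372, +1.34305); u = 879.1·(+0.02377)/1.34305 + 316.4 = 331.9556, v = 863.9·(+0.10372)/1.34305 + 220.7 = 287.4184
M3: Pc = R·M3+t = (-0.20952, +0.10952, +1.29144); u = 879.1·(-0.20952)/1.29144 + 316.4 = 173.7739, v = 863.9·(+0.10952)/1.29144 + 220.7 = 293.9635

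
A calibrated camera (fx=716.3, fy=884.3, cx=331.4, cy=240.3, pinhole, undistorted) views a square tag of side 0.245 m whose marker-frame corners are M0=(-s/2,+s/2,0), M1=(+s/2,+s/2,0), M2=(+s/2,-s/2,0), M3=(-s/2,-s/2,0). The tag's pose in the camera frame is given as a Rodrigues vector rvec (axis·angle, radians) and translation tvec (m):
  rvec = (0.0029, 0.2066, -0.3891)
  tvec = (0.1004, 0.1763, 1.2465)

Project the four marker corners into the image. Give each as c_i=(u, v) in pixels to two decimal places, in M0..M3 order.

c0=(351.63, 474.74) c1=(482.83, 417.22) c2=(427.79, 252.43) c3=(299.63, 315.88)

Intrinsics K: fx=716.3, fy=884.3, cx=331.4, cy=240.3
Marker side s = 0.245 m; corners in marker frame (Z=0):
  M0 = (-0.1225, +0.1225, 0)
  M1 = (+0.1225, +0.1225, 0)
  M2 = (+0.1225, -0.1225, 0)
  M3 = (-0.1225, -0.1225, 0)
rvec = (0.0029, 0.2066, -0.3891), |rvec| = θ = 0.44056 rad = 25.242°
Rodrigues: sinθ=0.42644, 1−cosθ=0.09549; R = I + sinθ·[k]× + (1−cosθ)·[k]×²:
    [+0.90452 +0.37693 +0.19943]
    [-0.37634 +0.92551 -0.04236]
    [-0.20054 -0.03674 +0.97900]
t = (0.1004, 0.1763, 1.2465) m
M0: Pc = R·M0+t = (+0.03577, +0.33578, +1.26656); u = 716.3·(+0.03577)/1.26656 + 331.4 = 351.6298, v = 884.3·(+0.33578)/1.26656 + 240.3 = 474.7353
M1: Pc = R·M1+t = (+0.25738, +0.24357, +1.21743); u = 716.3·(+0.25738)/1.21743 + 331.4 = 482.8328, v = 884.3·(+0.24357)/1.21743 + 240.3 = 417.2232
M2: Pc = R·M2+t = (+0.16503, +0.01682, +1.22644); u = 716.3·(+0.16503)/1.22644 + 331.4 = 427.7856, v = 884.3·(+0.01682)/1.22644 + 240.3 = 252.4299
M3: Pc = R·M3+t = (-0.05658, +0.10903, +1.27557); u = 716.3·(-0.05658)/1.27557 + 331.4 = 299.6287, v = 884.3·(+0.10903)/1.27557 + 240.3 = 315.8837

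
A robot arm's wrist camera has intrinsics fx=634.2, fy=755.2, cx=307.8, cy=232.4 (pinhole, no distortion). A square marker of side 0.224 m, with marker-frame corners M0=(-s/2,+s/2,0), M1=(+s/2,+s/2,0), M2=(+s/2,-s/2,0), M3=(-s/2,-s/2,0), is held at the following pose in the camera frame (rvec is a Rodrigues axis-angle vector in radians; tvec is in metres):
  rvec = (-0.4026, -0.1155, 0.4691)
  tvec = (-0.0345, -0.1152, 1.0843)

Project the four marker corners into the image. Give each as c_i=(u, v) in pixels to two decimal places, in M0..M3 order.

c0=(197.46, 177.38) c1=(318.91, 252.54) c2=(370.30, 129.04) c3=(258.74, 59.49)

Intrinsics K: fx=634.2, fy=755.2, cx=307.8, cy=232.4
Marker side s = 0.224 m; corners in marker frame (Z=0):
  M0 = (-0.1120, +0.1120, 0)
  M1 = (+0.1120, +0.1120, 0)
  M2 = (+0.1120, -0.1120, 0)
  M3 = (-0.1120, -0.1120, 0)
rvec = (-0.4026, -0.1155, 0.4691), |rvec| = θ = 0.62887 rad = 36.032°
Rodrigues: sinθ=0.58823, 1−cosθ=0.19131; R = I + sinθ·[k]× + (1−cosθ)·[k]×²:
    [+0.88710 -0.41629 -0.19939]
    [+0.46128 +0.81514 +0.35037]
    [+0.01668 -0.40279 +0.91514]
t = (-0.0345, -0.1152, 1.0843) m
M0: Pc = R·M0+t = (-0.18048, -0.07557, +1.03732); u = 634.2·(-0.18048)/1.03732 + 307.8 = 197.4577, v = 755.2·(-0.07557)/1.03732 + 232.4 = 177.3848
M1: Pc = R·M1+t = (+0.01823, +0.02776, +1.04106); u = 634.2·(+0.01823)/1.04106 + 307.8 = 318.9057, v = 755.2·(+0.02776)/1.04106 + 232.4 = 252.5372
M2: Pc = R·M2+t = (+0.11148, -0.15483, +1.13128); u = 634.2·(+0.11148)/1.13128 + 307.8 = 370.2959, v = 755.2·(-0.15483)/1.13128 + 232.4 = 129.0395
M3: Pc = R·M3+t = (-0.08723, -0.25816, +1.12754); u = 634.2·(-0.08723)/1.12754 + 307.8 = 258.7363, v = 755.2·(-0.25816)/1.12754 + 232.4 = 59.4916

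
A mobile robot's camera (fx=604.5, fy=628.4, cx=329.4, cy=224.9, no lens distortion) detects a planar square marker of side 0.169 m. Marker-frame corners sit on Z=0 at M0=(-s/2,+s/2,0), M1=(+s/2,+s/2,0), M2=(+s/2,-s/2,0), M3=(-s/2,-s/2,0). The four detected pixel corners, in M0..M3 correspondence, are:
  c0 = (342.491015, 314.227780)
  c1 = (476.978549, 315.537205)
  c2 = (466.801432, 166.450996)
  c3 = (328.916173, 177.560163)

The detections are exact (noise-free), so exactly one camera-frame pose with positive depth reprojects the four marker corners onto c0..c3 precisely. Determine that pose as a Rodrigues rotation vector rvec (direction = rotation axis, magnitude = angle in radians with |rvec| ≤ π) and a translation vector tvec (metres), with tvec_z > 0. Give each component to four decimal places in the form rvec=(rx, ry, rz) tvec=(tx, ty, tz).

rvec=(0.1586, 0.3756, -0.0754) tvec=(0.0865, 0.0230, 0.7303)

Intrinsics K: fx=604.5, fy=628.4, cx=329.4, cy=224.9
Marker side s = 0.169 m; corners in marker frame (Z=0):
  M0 = (-0.0845, +0.0845, 0)
  M1 = (+0.0845, +0.0845, 0)
  M2 = (+0.0845, -0.0845, 0)
  M3 = (-0.0845, -0.0845, 0)
Detected image corners:
  c0 = (342.491015, 314.227780) px
  c1 = (476.978549, 315.537205) px
  c2 = (466.801432, 166.450996) px
  c3 = (328.916173, 177.560163) px
Planar DLT: solve 8×8 A·h = b for H (H[2,2]=1):
  H  [+600.65505 +148.19334 +400.97168]
  H  [-152.00068 +890.56696 +244.70758]
  H  [-0.50773 +0.19190 +1.00000]
B = K⁻¹H; ‖b₁‖=1.369338, ‖b₂‖=1.369338; λ = 2/(‖b₁‖+‖b₂‖) = 0.730280, sign → tz>0 ⇒ λ=+0.730280
r₁ = λ·B[:,0] = (+0.92768,-0.04394,-0.37078); r₂ = λ·B[:,1] = (+0.10266,+0.98479,+0.14014)
r₃ = r₁×r₂ = (+0.35899,-0.16807,+0.91808); SVD([r₁ r₂ r₃]) → R = UVᵀ:
  R  [+0.92768 +0.10266 +0.35899]
  R  [-0.04394 +0.98479 -0.16807]
  R  [-0.37078 +0.14014 +0.91808]
t = (+0.08646, +0.02302, +0.73028) m
tr R = 2.830559; θ = arccos((tr R − 1)/2) = 0.414595 rad = 23.755°
axis k = ((R−Rᵀ)₃₂, (R−Rᵀ)₁₃, (R−Rᵀ)₂₁) / (2 sinθ) = (+0.382574, +0.905827, -0.181974)
rvec = θ·k = (+0.158613, +0.375552, -0.075446)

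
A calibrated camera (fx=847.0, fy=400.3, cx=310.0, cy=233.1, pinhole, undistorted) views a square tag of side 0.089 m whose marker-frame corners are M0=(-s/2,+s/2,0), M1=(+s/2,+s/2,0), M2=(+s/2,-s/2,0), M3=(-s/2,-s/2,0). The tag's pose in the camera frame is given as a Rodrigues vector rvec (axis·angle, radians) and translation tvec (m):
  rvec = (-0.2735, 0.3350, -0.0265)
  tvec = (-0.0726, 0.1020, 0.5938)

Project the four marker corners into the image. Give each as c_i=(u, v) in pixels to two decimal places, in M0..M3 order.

c0=(145.90, 332.48) c1=(263.08, 333.04) c2=(267.46, 271.00) c3=(154.60, 273.32)

Intrinsics K: fx=847.0, fy=400.3, cx=310.0, cy=233.1
Marker side s = 0.089 m; corners in marker frame (Z=0):
  M0 = (-0.0445, +0.0445, 0)
  M1 = (+0.0445, +0.0445, 0)
  M2 = (+0.0445, -0.0445, 0)
  M3 = (-0.0445, -0.0445, 0)
rvec = (-0.2735, 0.3350, -0.0265), |rvec| = θ = 0.43328 rad = 24.825°
Rodrigues: sinθ=0.41985, 1−cosθ=0.09241; R = I + sinθ·[k]× + (1−cosθ)·[k]×²:
    [+0.94441 -0.01942 +0.32818]
    [-0.07078 +0.96283 +0.26065]
    [-0.32105 -0.26939 +0.90794]
t = (-0.0726, 0.1020, 0.5938) m
M0: Pc = R·M0+t = (-0.11549, +0.14800, +0.59610); u = 847.0·(-0.11549)/0.59610 + 310.0 = 145.8987, v = 400.3·(+0.14800)/0.59610 + 233.1 = 332.4840
M1: Pc = R·M1+t = (-0.03144, +0.14170, +0.56753); u = 847.0·(-0.03144)/0.56753 + 310.0 = 263.0809, v = 400.3·(+0.14170)/0.56753 + 233.1 = 333.0446
M2: Pc = R·M2+t = (-0.02971, +0.05600, +0.59150); u = 847.0·(-0.02971)/0.59150 + 310.0 = 267.4577, v = 400.3·(+0.05600)/0.59150 + 233.1 = 271.0010
M3: Pc = R·M3+t = (-0.11376, +0.06230, +0.62007); u = 847.0·(-0.11376)/0.62007 + 310.0 = 154.6048, v = 400.3·(+0.06230)/0.62007 + 233.1 = 273.3211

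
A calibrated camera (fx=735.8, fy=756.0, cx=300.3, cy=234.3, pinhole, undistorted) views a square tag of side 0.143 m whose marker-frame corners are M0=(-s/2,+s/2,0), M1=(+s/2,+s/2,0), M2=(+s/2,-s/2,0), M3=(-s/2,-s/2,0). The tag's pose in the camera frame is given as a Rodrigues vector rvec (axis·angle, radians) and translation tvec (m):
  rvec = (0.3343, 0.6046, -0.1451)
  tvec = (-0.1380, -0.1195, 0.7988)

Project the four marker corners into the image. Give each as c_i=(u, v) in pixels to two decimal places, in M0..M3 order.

Intrinsics K: fx=735.8, fy=756.0, cx=300.3, cy=234.3
Marker side s = 0.143 m; corners in marker frame (Z=0):
  M0 = (-0.0715, +0.0715, 0)
  M1 = (+0.0715, +0.0715, 0)
  M2 = (+0.0715, -0.0715, 0)
  M3 = (-0.0715, -0.0715, 0)
rvec = (0.3343, 0.6046, -0.1451), |rvec| = θ = 0.70594 rad = 40.447°
Rodrigues: sinθ=0.64875, 1−cosθ=0.23900; R = I + sinθ·[k]× + (1−cosθ)·[k]×²:
    [+0.81460 +0.23028 +0.53236]
    [-0.03641 +0.93631 -0.34929]
    [-0.57888 +0.26515 +0.77110]
t = (-0.1380, -0.1195, 0.7988) m
M0: Pc = R·M0+t = (-0.17978, -0.04995, +0.85915); u = 735.8·(-0.17978)/0.85915 + 300.3 = 146.3319, v = 756.0·(-0.04995)/0.85915 + 234.3 = 190.3465
M1: Pc = R·M1+t = (-0.06329, -0.05516, +0.77637); u = 735.8·(-0.06329)/0.77637 + 300.3 = 240.3157, v = 756.0·(-0.05516)/0.77637 + 234.3 = 180.5894
M2: Pc = R·M2+t = (-0.09622, -0.18905, +0.73845); u = 735.8·(-0.09622)/0.73845 + 300.3 = 204.4246, v = 756.0·(-0.18905)/0.73845 + 234.3 = 40.7580
M3: Pc = R·M3+t = (-0.21271, -0.18384, +0.82123); u = 735.8·(-0.21271)/0.82123 + 300.3 = 109.7194, v = 756.0·(-0.18384)/0.82123 + 234.3 = 65.0606

c0=(146.33, 190.35) c1=(240.32, 180.59) c2=(204.42, 40.76) c3=(109.72, 65.06)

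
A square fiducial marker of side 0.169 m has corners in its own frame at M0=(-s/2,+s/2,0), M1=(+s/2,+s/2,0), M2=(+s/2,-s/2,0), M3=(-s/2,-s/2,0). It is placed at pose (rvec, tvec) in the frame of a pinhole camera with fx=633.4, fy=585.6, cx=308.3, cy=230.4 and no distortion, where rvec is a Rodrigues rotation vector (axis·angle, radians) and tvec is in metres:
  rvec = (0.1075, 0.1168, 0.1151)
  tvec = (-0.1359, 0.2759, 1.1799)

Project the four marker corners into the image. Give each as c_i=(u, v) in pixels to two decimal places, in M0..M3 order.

c0=(187.62, 400.97) c1=(275.20, 413.76) c2=(284.62, 332.61) c3=(195.47, 320.88)

Intrinsics K: fx=633.4, fy=585.6, cx=308.3, cy=230.4
Marker side s = 0.169 m; corners in marker frame (Z=0):
  M0 = (-0.0845, +0.0845, 0)
  M1 = (+0.0845, +0.0845, 0)
  M2 = (+0.0845, -0.0845, 0)
  M3 = (-0.0845, -0.0845, 0)
rvec = (0.1075, 0.1168, 0.1151), |rvec| = θ = 0.19608 rad = 11.234°
Rodrigues: sinθ=0.19482, 1−cosθ=0.01916; R = I + sinθ·[k]× + (1−cosθ)·[k]×²:
    [+0.98660 -0.10811 +0.12222]
    [+0.12062 +0.98764 -0.10011]
    [-0.10989 +0.11351 +0.98744]
t = (-0.1359, 0.2759, 1.1799) m
M0: Pc = R·M0+t = (-0.22840, +0.34916, +1.19878); u = 633.4·(-0.22840)/1.19878 + 308.3 = 187.6186, v = 585.6·(+0.34916)/1.19878 + 230.4 = 400.9653
M1: Pc = R·M1+t = (-0.06167, +0.36955, +1.18021); u = 633.4·(-0.06167)/1.18021 + 308.3 = 275.2040, v = 585.6·(+0.36955)/1.18021 + 230.4 = 413.7639
M2: Pc = R·M2+t = (-0.04340, +0.20264, +1.16102); u = 633.4·(-0.04340)/1.16102 + 308.3 = 284.6243, v = 585.6·(+0.20264)/1.16102 + 230.4 = 332.6067
M3: Pc = R·M3+t = (-0.21013, +0.18225, +1.17959); u = 633.4·(-0.21013)/1.17959 + 308.3 = 195.4662, v = 585.6·(+0.18225)/1.17959 + 230.4 = 320.8776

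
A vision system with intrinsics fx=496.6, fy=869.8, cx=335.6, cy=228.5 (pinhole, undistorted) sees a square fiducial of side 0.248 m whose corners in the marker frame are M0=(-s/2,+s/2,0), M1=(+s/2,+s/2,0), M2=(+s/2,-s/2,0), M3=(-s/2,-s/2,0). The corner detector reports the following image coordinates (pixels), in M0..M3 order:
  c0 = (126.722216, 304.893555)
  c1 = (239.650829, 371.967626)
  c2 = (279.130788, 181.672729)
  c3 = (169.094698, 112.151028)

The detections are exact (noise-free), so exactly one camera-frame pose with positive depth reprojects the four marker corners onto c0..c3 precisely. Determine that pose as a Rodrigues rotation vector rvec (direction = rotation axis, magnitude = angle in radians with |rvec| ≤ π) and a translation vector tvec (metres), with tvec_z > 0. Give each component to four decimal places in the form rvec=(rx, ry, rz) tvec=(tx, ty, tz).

Intrinsics K: fx=496.6, fy=869.8, cx=335.6, cy=228.5
Marker side s = 0.248 m; corners in marker frame (Z=0):
  M0 = (-0.1240, +0.1240, 0)
  M1 = (+0.1240, +0.1240, 0)
  M2 = (+0.1240, -0.1240, 0)
  M3 = (-0.1240, -0.1240, 0)
Detected image corners:
  c0 = (126.722216, 304.893555) px
  c1 = (239.650829, 371.967626) px
  c2 = (279.130788, 181.672729) px
  c3 = (169.094698, 112.151028) px
Planar DLT: solve 8×8 A·h = b for H (H[2,2]=1):
  H  [+465.46900 -180.40122 +204.38491]
  H  [+294.50470 +753.81472 +242.10404]
  H  [+0.07856 -0.07578 +1.00000]
B = K⁻¹H; ‖b₁‖=0.942929, ‖b₂‖=0.942929; λ = 2/(‖b₁‖+‖b₂‖) = 1.060525, sign → tz>0 ⇒ λ=+1.060525
r₁ = λ·B[:,0] = (+0.93774,+0.33720,+0.08331); r₂ = λ·B[:,1] = (-0.33095,+0.94022,-0.08037)
r₃ = r₁×r₂ = (-0.10543,+0.04779,+0.99328); SVD([r₁ r₂ r₃]) → R = UVᵀ:
  R  [+0.93774 -0.33095 -0.10543]
  R  [+0.33720 +0.94022 +0.04779]
  R  [+0.08331 -0.08037 +0.99328]
t = (-0.28022, +0.01659, +1.06053) m
tr R = 2.871239; θ = arccos((tr R − 1)/2) = 0.360786 rad = 20.672°
axis k = ((R−Rᵀ)₃₂, (R−Rᵀ)₁₃, (R−Rᵀ)₂₁) / (2 sinθ) = (-0.181527, -0.267335, +0.946351)
rvec = θ·k = (-0.065492, -0.096451, +0.341431)

rvec=(-0.0655, -0.0965, 0.3414) tvec=(-0.2802, 0.0166, 1.0605)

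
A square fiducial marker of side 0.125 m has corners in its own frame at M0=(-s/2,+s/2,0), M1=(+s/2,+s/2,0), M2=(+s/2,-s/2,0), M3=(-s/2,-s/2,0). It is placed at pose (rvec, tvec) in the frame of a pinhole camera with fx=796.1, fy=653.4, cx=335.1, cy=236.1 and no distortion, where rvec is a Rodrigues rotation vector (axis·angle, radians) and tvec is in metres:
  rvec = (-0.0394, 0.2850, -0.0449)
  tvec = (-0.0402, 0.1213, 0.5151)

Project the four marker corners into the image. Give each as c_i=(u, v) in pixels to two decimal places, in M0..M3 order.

c0=(188.29, 466.49) c1=(370.72, 474.57) c2=(362.62, 308.95) c3=(182.65, 311.79)

Intrinsics K: fx=796.1, fy=653.4, cx=335.1, cy=236.1
Marker side s = 0.125 m; corners in marker frame (Z=0):
  M0 = (-0.0625, +0.0625, 0)
  M1 = (+0.0625, +0.0625, 0)
  M2 = (+0.0625, -0.0625, 0)
  M3 = (-0.0625, -0.0625, 0)
rvec = (-0.0394, 0.2850, -0.0449), |rvec| = θ = 0.29119 rad = 16.684°
Rodrigues: sinθ=0.28710, 1−cosθ=0.04210; R = I + sinθ·[k]× + (1−cosθ)·[k]×²:
    [+0.95867 +0.03869 +0.28187]
    [-0.04984 +0.99823 +0.03249]
    [-0.28011 -0.04520 +0.95890]
t = (-0.0402, 0.1213, 0.5151) m
M0: Pc = R·M0+t = (-0.09770, +0.18680, +0.52978); u = 796.1·(-0.09770)/0.52978 + 335.1 = 188.2888, v = 653.4·(+0.18680)/0.52978 + 236.1 = 466.4929
M1: Pc = R·M1+t = (+0.02214, +0.18057, +0.49477); u = 796.1·(+0.02214)/0.49477 + 335.1 = 370.7166, v = 653.4·(+0.18057)/0.49477 + 236.1 = 474.5695
M2: Pc = R·M2+t = (+0.01730, +0.05580, +0.50042); u = 796.1·(+0.01730)/0.50042 + 335.1 = 362.6200, v = 653.4·(+0.05580)/0.50042 + 236.1 = 308.9527
M3: Pc = R·M3+t = (-0.10254, +0.06203, +0.53543); u = 796.1·(-0.10254)/0.53543 + 335.1 = 182.6466, v = 653.4·(+0.06203)/0.53543 + 236.1 = 311.7917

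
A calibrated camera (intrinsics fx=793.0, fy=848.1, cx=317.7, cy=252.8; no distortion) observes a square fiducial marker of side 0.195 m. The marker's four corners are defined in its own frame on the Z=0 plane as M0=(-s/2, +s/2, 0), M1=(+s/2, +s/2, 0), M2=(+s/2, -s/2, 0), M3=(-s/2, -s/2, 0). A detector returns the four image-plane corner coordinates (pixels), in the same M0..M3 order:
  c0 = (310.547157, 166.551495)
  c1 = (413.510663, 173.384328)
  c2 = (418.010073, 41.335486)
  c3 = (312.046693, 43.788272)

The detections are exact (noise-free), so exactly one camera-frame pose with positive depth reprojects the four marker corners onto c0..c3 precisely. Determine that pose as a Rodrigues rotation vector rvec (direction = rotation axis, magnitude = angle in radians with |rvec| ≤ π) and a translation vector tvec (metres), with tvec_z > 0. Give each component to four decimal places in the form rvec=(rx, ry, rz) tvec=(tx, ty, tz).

Intrinsics K: fx=793.0, fy=848.1, cx=317.7, cy=252.8
Marker side s = 0.195 m; corners in marker frame (Z=0):
  M0 = (-0.0975, +0.0975, 0)
  M1 = (+0.0975, +0.0975, 0)
  M2 = (+0.0975, -0.0975, 0)
  M3 = (-0.0975, -0.0975, 0)
Detected image corners:
  c0 = (310.547157, 166.551495) px
  c1 = (413.510663, 173.384328) px
  c2 = (418.010073, 41.335486) px
  c3 = (312.046693, 43.788272) px
Planar DLT: solve 8×8 A·h = b for H (H[2,2]=1):
  H  [+398.88444 +34.51000 +361.59337]
  H  [-28.41856 +666.99290 +107.07235]
  H  [-0.37610 +0.13647 +1.00000]
B = K⁻¹H; ‖b₁‖=0.758243, ‖b₂‖=0.758243; λ = 2/(‖b₁‖+‖b₂‖) = 1.318839, sign → tz>0 ⇒ λ=+1.318839
r₁ = λ·B[:,0] = (+0.86210,+0.10366,-0.49602); r₂ = λ·B[:,1] = (-0.01471,+0.98356,+0.17998)
r₃ = r₁×r₂ = (+0.50652,-0.14786,+0.84946); SVD([r₁ r₂ r₃]) → R = UVᵀ:
  R  [+0.86210 -0.01471 +0.50652]
  R  [+0.10366 +0.98356 -0.14786]
  R  [-0.49602 +0.17998 +0.84946]
t = (+0.07300, -0.22661, +1.31884) m
tr R = 2.695121; θ = arccos((tr R − 1)/2) = 0.559425 rad = 32.053°
axis k = ((R−Rᵀ)₃₂, (R−Rᵀ)₁₃, (R−Rᵀ)₂₁) / (2 sinθ) = (+0.308878, +0.944541, +0.111523)
rvec = θ·k = (+0.172794, +0.528400, +0.062389)

rvec=(0.1728, 0.5284, 0.0624) tvec=(0.0730, -0.2266, 1.3188)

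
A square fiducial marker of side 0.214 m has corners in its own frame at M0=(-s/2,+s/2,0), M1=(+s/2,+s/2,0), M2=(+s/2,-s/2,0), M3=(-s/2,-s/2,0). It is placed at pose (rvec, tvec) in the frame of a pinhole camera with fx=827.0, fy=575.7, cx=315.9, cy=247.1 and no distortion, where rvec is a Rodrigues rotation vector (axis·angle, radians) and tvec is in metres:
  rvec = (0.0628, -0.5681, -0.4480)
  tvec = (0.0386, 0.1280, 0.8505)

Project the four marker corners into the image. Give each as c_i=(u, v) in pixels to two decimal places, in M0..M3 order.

Intrinsics K: fx=827.0, fy=575.7, cx=315.9, cy=247.1
Marker side s = 0.214 m; corners in marker frame (Z=0):
  M0 = (-0.1070, +0.1070, 0)
  M1 = (+0.1070, +0.1070, 0)
  M2 = (+0.1070, -0.1070, 0)
  M3 = (-0.1070, -0.1070, 0)
rvec = (0.0628, -0.5681, -0.4480), |rvec| = θ = 0.72621 rad = 41.609°
Rodrigues: sinθ=0.66404, 1−cosθ=0.25231; R = I + sinθ·[k]× + (1−cosθ)·[k]×²:
    [+0.74958 +0.39258 -0.53293]
    [-0.42672 +0.90209 +0.06434]
    [+0.50601 +0.17918 +0.84371]
t = (0.0386, 0.1280, 0.8505) m
M0: Pc = R·M0+t = (+0.00040, +0.27018, +0.81553); u = 827.0·(+0.00040)/0.81553 + 315.9 = 316.3064, v = 575.7·(+0.27018)/0.81553 + 247.1 = 437.8277
M1: Pc = R·M1+t = (+0.16081, +0.17887, +0.92382); u = 827.0·(+0.16081)/0.92382 + 315.9 = 459.8583, v = 575.7·(+0.17887)/0.92382 + 247.1 = 358.5649
M2: Pc = R·M2+t = (+0.07680, -0.01418, +0.88547); u = 827.0·(+0.07680)/0.88547 + 315.9 = 387.6279, v = 575.7·(-0.01418)/0.88547 + 247.1 = 237.8789
M3: Pc = R·M3+t = (-0.08361, +0.07713, +0.77718); u = 827.0·(-0.08361)/0.77718 + 315.9 = 226.9296, v = 575.7·(+0.07713)/0.77718 + 247.1 = 304.2373

c0=(316.31, 437.83) c1=(459.86, 358.56) c2=(387.63, 237.88) c3=(226.93, 304.24)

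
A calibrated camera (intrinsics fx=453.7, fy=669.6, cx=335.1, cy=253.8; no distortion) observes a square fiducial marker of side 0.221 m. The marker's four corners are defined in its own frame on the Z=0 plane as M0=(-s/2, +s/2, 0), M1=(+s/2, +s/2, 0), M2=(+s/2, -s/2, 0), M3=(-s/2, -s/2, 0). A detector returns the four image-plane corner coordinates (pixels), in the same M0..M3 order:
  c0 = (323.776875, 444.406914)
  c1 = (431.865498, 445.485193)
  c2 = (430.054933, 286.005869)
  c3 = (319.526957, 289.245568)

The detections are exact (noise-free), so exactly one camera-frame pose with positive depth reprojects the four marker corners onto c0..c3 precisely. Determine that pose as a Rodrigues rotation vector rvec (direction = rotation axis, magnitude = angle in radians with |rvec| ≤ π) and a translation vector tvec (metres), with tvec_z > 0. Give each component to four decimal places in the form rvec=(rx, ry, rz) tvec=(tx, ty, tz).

rvec=(0.0983, 0.1126, -0.0313) tvec=(0.0821, 0.1559, 0.9206)

Intrinsics K: fx=453.7, fy=669.6, cx=335.1, cy=253.8
Marker side s = 0.221 m; corners in marker frame (Z=0):
  M0 = (-0.1105, +0.1105, 0)
  M1 = (+0.1105, +0.1105, 0)
  M2 = (+0.1105, -0.1105, 0)
  M3 = (-0.1105, -0.1105, 0)
Detected image corners:
  c0 = (323.776875, 444.406914) px
  c1 = (431.865498, 445.485193) px
  c2 = (430.054933, 286.005869) px
  c3 = (319.526957, 289.245568) px
Planar DLT: solve 8×8 A·h = b for H (H[2,2]=1):
  H  [+448.07866 +53.07376 +375.57783]
  H  [-50.00548 +749.96427 +367.20071]
  H  [-0.12348 +0.10440 +1.00000]
B = K⁻¹H; ‖b₁‖=1.086211, ‖b₂‖=1.086211; λ = 2/(‖b₁‖+‖b₂‖) = 0.920631, sign → tz>0 ⇒ λ=+0.920631
r₁ = λ·B[:,0] = (+0.99319,-0.02567,-0.11368); r₂ = λ·B[:,1] = (+0.03671,+0.99469,+0.09612)
r₃ = r₁×r₂ = (+0.11061,-0.09963,+0.98886); SVD([r₁ r₂ r₃]) → R = UVᵀ:
  R  [+0.99319 +0.03671 +0.11061]
  R  [-0.02567 +0.99469 -0.09963]
  R  [-0.11368 +0.09612 +0.98886]
t = (+0.08214, +0.15591, +0.92063) m
tr R = 2.976737; θ = arccos((tr R − 1)/2) = 0.152671 rad = 8.747°
axis k = ((R−Rᵀ)₃₂, (R−Rᵀ)₁₃, (R−Rᵀ)₂₁) / (2 sinθ) = (+0.643578, +0.737399, -0.205059)
rvec = θ·k = (+0.098255, +0.112579, -0.031307)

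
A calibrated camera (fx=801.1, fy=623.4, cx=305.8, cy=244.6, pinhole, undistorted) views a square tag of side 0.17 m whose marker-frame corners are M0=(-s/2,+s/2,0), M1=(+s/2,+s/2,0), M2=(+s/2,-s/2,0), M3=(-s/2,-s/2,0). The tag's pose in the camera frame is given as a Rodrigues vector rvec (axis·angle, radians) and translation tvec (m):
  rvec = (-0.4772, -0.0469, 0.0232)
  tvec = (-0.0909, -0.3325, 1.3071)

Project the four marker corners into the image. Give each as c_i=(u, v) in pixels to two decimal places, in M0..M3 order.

Intrinsics K: fx=801.1, fy=623.4, cx=305.8, cy=244.6
Marker side s = 0.17 m; corners in marker frame (Z=0):
  M0 = (-0.0850, +0.0850, 0)
  M1 = (+0.0850, +0.0850, 0)
  M2 = (+0.0850, -0.0850, 0)
  M3 = (-0.0850, -0.0850, 0)
rvec = (-0.4772, -0.0469, 0.0232), |rvec| = θ = 0.48006 rad = 27.505°
Rodrigues: sinθ=0.46183, 1−cosθ=0.11303; R = I + sinθ·[k]× + (1−cosθ)·[k]×²:
    [+0.99866 -0.01134 -0.05055]
    [+0.03330 +0.88805 +0.45855]
    [+0.03969 -0.45961 +0.88723]
t = (-0.0909, -0.3325, 1.3071) m
M0: Pc = R·M0+t = (-0.17675, -0.25985, +1.26466); u = 801.1·(-0.17675)/1.26466 + 305.8 = 193.8375, v = 623.4·(-0.25985)/1.26466 + 244.6 = 116.5116
M1: Pc = R·M1+t = (-0.00698, -0.25419, +1.27141); u = 801.1·(-0.00698)/1.27141 + 305.8 = 301.4031, v = 623.4·(-0.25419)/1.27141 + 244.6 = 119.9668
M2: Pc = R·M2+t = (-0.00505, -0.40515, +1.34954); u = 801.1·(-0.00505)/1.34954 + 305.8 = 302.8022, v = 623.4·(-0.40515)/1.34954 + 244.6 = 57.4454
M3: Pc = R·M3+t = (-0.17482, -0.41081, +1.34279); u = 801.1·(-0.17482)/1.34279 + 305.8 = 201.5027, v = 623.4·(-0.41081)/1.34279 + 244.6 = 53.8771

c0=(193.84, 116.51) c1=(301.40, 119.97) c2=(302.80, 57.45) c3=(201.50, 53.88)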